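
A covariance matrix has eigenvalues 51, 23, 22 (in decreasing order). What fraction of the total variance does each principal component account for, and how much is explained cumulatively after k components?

Step 1 — total variance = trace(Sigma) = Σ λ_i = 51 + 23 + 22 = 96.

Step 2 — fraction explained by component i = λ_i / Σ λ:
  PC1: 51/96 = 0.5312
  PC2: 23/96 = 0.2396
  PC3: 22/96 = 0.2292

Step 3 — cumulative fraction after k components = (λ_1 + ... + λ_k) / Σ λ:
  k = 1: 51/96 = 0.5312
  k = 2: (51 + 23)/96 = 74/96 = 0.7708
  k = 3: (51 + 23 + 22)/96 = 96/96 = 1

Summary (fraction, with percent):

explained: PC1 0.5312 (53.12%), PC2 0.2396 (23.96%), PC3 0.2292 (22.92%);  cumulative: 0.5312, 0.7708, 1


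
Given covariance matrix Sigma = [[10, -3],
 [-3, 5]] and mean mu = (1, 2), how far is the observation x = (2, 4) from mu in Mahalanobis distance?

Step 1 — centre the observation: (x - mu) = (1, 2).

Step 2 — invert Sigma. det(Sigma) = 10·5 - (-3)² = 41.
  Sigma^{-1} = (1/det) · [[d, -b], [-b, a]] = [[0.122, 0.0732],
 [0.0732, 0.2439]].

Step 3 — form the quadratic (x - mu)^T · Sigma^{-1} · (x - mu):
  Sigma^{-1} · (x - mu) = (0.2683, 0.561).
  (x - mu)^T · [Sigma^{-1} · (x - mu)] = (1)·(0.2683) + (2)·(0.561) = 1.3902.

Step 4 — take square root: d = √(1.3902) ≈ 1.1791.

d(x, mu) = √(1.3902) ≈ 1.1791


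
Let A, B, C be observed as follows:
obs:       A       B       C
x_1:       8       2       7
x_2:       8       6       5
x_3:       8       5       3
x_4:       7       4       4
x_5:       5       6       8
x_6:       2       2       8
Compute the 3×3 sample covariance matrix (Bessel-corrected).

Step 1 — column means:
  mean(A) = (8 + 8 + 8 + 7 + 5 + 2) / 6 = 38/6 = 6.3333
  mean(B) = (2 + 6 + 5 + 4 + 6 + 2) / 6 = 25/6 = 4.1667
  mean(C) = (7 + 5 + 3 + 4 + 8 + 8) / 6 = 35/6 = 5.8333

Step 2 — sample covariance S[i,j] = (1/(n-1)) · Σ_k (x_{k,i} - mean_i) · (x_{k,j} - mean_j), with n-1 = 5.
  S[A,A] = ((1.6667)·(1.6667) + (1.6667)·(1.6667) + (1.6667)·(1.6667) + (0.6667)·(0.6667) + (-1.3333)·(-1.3333) + (-4.3333)·(-4.3333)) / 5 = 29.3333/5 = 5.8667
  S[A,B] = ((1.6667)·(-2.1667) + (1.6667)·(1.8333) + (1.6667)·(0.8333) + (0.6667)·(-0.1667) + (-1.3333)·(1.8333) + (-4.3333)·(-2.1667)) / 5 = 7.6667/5 = 1.5333
  S[A,C] = ((1.6667)·(1.1667) + (1.6667)·(-0.8333) + (1.6667)·(-2.8333) + (0.6667)·(-1.8333) + (-1.3333)·(2.1667) + (-4.3333)·(2.1667)) / 5 = -17.6667/5 = -3.5333
  S[B,B] = ((-2.1667)·(-2.1667) + (1.8333)·(1.8333) + (0.8333)·(0.8333) + (-0.1667)·(-0.1667) + (1.8333)·(1.8333) + (-2.1667)·(-2.1667)) / 5 = 16.8333/5 = 3.3667
  S[B,C] = ((-2.1667)·(1.1667) + (1.8333)·(-0.8333) + (0.8333)·(-2.8333) + (-0.1667)·(-1.8333) + (1.8333)·(2.1667) + (-2.1667)·(2.1667)) / 5 = -6.8333/5 = -1.3667
  S[C,C] = ((1.1667)·(1.1667) + (-0.8333)·(-0.8333) + (-2.8333)·(-2.8333) + (-1.8333)·(-1.8333) + (2.1667)·(2.1667) + (2.1667)·(2.1667)) / 5 = 22.8333/5 = 4.5667

S is symmetric (S[j,i] = S[i,j]). Assembling:

S = [[5.8667, 1.5333, -3.5333],
 [1.5333, 3.3667, -1.3667],
 [-3.5333, -1.3667, 4.5667]]


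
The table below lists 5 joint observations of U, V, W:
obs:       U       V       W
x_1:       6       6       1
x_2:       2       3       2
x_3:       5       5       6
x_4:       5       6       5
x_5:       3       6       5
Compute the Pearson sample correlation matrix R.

Step 1 — column means:
  mean(U) = (6 + 2 + 5 + 5 + 3) / 5 = 21/5 = 4.2
  mean(V) = (6 + 3 + 5 + 6 + 6) / 5 = 26/5 = 5.2
  mean(W) = (1 + 2 + 6 + 5 + 5) / 5 = 19/5 = 3.8

Step 2 — sample variances and covariances s[i,j] = (1/(n-1)) · Σ_k (x_{k,i} - mean_i) · (x_{k,j} - mean_j), with n-1 = 4:
  s[U,U] = ((1.8)·(1.8) + (-2.2)·(-2.2) + (0.8)·(0.8) + (0.8)·(0.8) + (-1.2)·(-1.2)) / 4 = 10.8/4 = 2.7
  s[U,V] = ((1.8)·(0.8) + (-2.2)·(-2.2) + (0.8)·(-0.2) + (0.8)·(0.8) + (-1.2)·(0.8)) / 4 = 5.8/4 = 1.45
  s[U,W] = ((1.8)·(-2.8) + (-2.2)·(-1.8) + (0.8)·(2.2) + (0.8)·(1.2) + (-1.2)·(1.2)) / 4 = 0.2/4 = 0.05
  s[V,V] = ((0.8)·(0.8) + (-2.2)·(-2.2) + (-0.2)·(-0.2) + (0.8)·(0.8) + (0.8)·(0.8)) / 4 = 6.8/4 = 1.7
  s[V,W] = ((0.8)·(-2.8) + (-2.2)·(-1.8) + (-0.2)·(2.2) + (0.8)·(1.2) + (0.8)·(1.2)) / 4 = 3.2/4 = 0.8
  s[W,W] = ((-2.8)·(-2.8) + (-1.8)·(-1.8) + (2.2)·(2.2) + (1.2)·(1.2) + (1.2)·(1.2)) / 4 = 18.8/4 = 4.7
  Sample standard deviations s_i = √(s[i,i]):
  s(U) = √(2.7) = 1.6432
  s(V) = √(1.7) = 1.3038
  s(W) = √(4.7) = 2.1679

Step 3 — r_{ij} = s_{ij} / (s_i · s_j):
  r[U,U] = 1 (diagonal).
  r[U,V] = 1.45 / (1.6432 · 1.3038) = 1.45 / 2.1424 = 0.6768
  r[U,W] = 0.05 / (1.6432 · 2.1679) = 0.05 / 3.5623 = 0.014
  r[V,V] = 1 (diagonal).
  r[V,W] = 0.8 / (1.3038 · 2.1679) = 0.8 / 2.8267 = 0.283
  r[W,W] = 1 (diagonal).

R is symmetric with unit diagonal. Assembling:

R = [[1, 0.6768, 0.014],
 [0.6768, 1, 0.283],
 [0.014, 0.283, 1]]


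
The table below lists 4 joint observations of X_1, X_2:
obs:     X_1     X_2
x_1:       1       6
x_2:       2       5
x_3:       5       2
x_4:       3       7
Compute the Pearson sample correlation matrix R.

Step 1 — column means:
  mean(X_1) = (1 + 2 + 5 + 3) / 4 = 11/4 = 2.75
  mean(X_2) = (6 + 5 + 2 + 7) / 4 = 20/4 = 5

Step 2 — sample variances and covariances s[i,j] = (1/(n-1)) · Σ_k (x_{k,i} - mean_i) · (x_{k,j} - mean_j), with n-1 = 3:
  s[X_1,X_1] = ((-1.75)·(-1.75) + (-0.75)·(-0.75) + (2.25)·(2.25) + (0.25)·(0.25)) / 3 = 8.75/3 = 2.9167
  s[X_1,X_2] = ((-1.75)·(1) + (-0.75)·(0) + (2.25)·(-3) + (0.25)·(2)) / 3 = -8/3 = -2.6667
  s[X_2,X_2] = ((1)·(1) + (0)·(0) + (-3)·(-3) + (2)·(2)) / 3 = 14/3 = 4.6667
  Sample standard deviations s_i = √(s[i,i]):
  s(X_1) = √(2.9167) = 1.7078
  s(X_2) = √(4.6667) = 2.1602

Step 3 — r_{ij} = s_{ij} / (s_i · s_j):
  r[X_1,X_1] = 1 (diagonal).
  r[X_1,X_2] = -2.6667 / (1.7078 · 2.1602) = -2.6667 / 3.6893 = -0.7228
  r[X_2,X_2] = 1 (diagonal).

R is symmetric with unit diagonal. Assembling:

R = [[1, -0.7228],
 [-0.7228, 1]]


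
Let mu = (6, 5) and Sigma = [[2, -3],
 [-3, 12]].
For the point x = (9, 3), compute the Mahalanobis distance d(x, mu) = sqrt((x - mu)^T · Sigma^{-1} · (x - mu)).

Step 1 — centre the observation: (x - mu) = (3, -2).

Step 2 — invert Sigma. det(Sigma) = 2·12 - (-3)² = 15.
  Sigma^{-1} = (1/det) · [[d, -b], [-b, a]] = [[0.8, 0.2],
 [0.2, 0.1333]].

Step 3 — form the quadratic (x - mu)^T · Sigma^{-1} · (x - mu):
  Sigma^{-1} · (x - mu) = (2, 0.3333).
  (x - mu)^T · [Sigma^{-1} · (x - mu)] = (3)·(2) + (-2)·(0.3333) = 5.3333.

Step 4 — take square root: d = √(5.3333) ≈ 2.3094.

d(x, mu) = √(5.3333) ≈ 2.3094


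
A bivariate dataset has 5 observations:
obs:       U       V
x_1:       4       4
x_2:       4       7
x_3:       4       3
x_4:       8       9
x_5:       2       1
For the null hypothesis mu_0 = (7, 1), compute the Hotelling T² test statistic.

Step 1 — sample mean vector:
  mean(U) = (4 + 4 + 4 + 8 + 2) / 5 = 22/5 = 4.4
  mean(V) = (4 + 7 + 3 + 9 + 1) / 5 = 24/5 = 4.8
  x̄ = (4.4, 4.8),  deviation x̄ - mu_0 = (4.4, 4.8) - (7, 1) = (-2.6, 3.8).

Step 2 — sample covariance matrix, S[i,j] = (1/(n-1)) · Σ_k (x_{k,i} - mean_i) · (x_{k,j} - mean_j), divisor n-1 = 4:
  S[U,U] = ((-0.4)·(-0.4) + (-0.4)·(-0.4) + (-0.4)·(-0.4) + (3.6)·(3.6) + (-2.4)·(-2.4)) / 4 = 19.2/4 = 4.8
  S[U,V] = ((-0.4)·(-0.8) + (-0.4)·(2.2) + (-0.4)·(-1.8) + (3.6)·(4.2) + (-2.4)·(-3.8)) / 4 = 24.4/4 = 6.1
  S[V,V] = ((-0.8)·(-0.8) + (2.2)·(2.2) + (-1.8)·(-1.8) + (4.2)·(4.2) + (-3.8)·(-3.8)) / 4 = 40.8/4 = 10.2
  S = [[4.8, 6.1],
 [6.1, 10.2]].

Step 3 — invert S. det(S) = 4.8·10.2 - (6.1)² = 11.75.
  S^{-1} = (1/det) · [[d, -b], [-b, a]] = [[0.8681, -0.5191],
 [-0.5191, 0.4085]].

Step 4 — quadratic form (x̄ - mu_0)^T · S^{-1} · (x̄ - mu_0):
  S^{-1} · (x̄ - mu_0) = (-4.2298, 2.9021),
  (x̄ - mu_0)^T · [...] = (-2.6)·(-4.2298) + (3.8)·(2.9021) = 22.0255.

Step 5 — scale by n: T² = 5 · 22.0255 = 110.1277.

T² ≈ 110.1277


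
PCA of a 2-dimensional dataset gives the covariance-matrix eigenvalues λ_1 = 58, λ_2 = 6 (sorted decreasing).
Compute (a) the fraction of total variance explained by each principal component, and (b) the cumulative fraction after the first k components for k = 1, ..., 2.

Step 1 — total variance = trace(Sigma) = Σ λ_i = 58 + 6 = 64.

Step 2 — fraction explained by component i = λ_i / Σ λ:
  PC1: 58/64 = 0.9062
  PC2: 6/64 = 0.0938

Step 3 — cumulative fraction after k components = (λ_1 + ... + λ_k) / Σ λ:
  k = 1: 58/64 = 0.9062
  k = 2: (58 + 6)/64 = 64/64 = 1

Summary (fraction, with percent):

explained: PC1 0.9062 (90.62%), PC2 0.0938 (9.38%);  cumulative: 0.9062, 1


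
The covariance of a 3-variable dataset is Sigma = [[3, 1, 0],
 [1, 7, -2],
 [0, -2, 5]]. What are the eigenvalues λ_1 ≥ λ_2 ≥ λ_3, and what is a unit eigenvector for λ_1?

Step 1 — characteristic polynomial p(λ) = det(λI - Sigma) = λ³ - tr·λ² + c_1·λ - det, where tr = trace, c_1 = sum of the principal 2×2 minors, det = det(Sigma):
  tr = 3 + 7 + 5 = 15,
  c_1 = (3·7 - (1)²) + (3·5 - (0)²) + (7·5 - (-2)²) = 20 + 15 + 31 = 66,
  det = 3·(7·5 - (-2)²) - (1)·((1)·5 - (-2)·(0)) + (0)·((1)·(-2) - 7·(0)) = 3·(31) - (1)·(5) + (0)·(-2) = 88.
  So p(λ) = λ³ - 15λ² + 66λ - 88.
Step 2 — look for an integer root (rational root theorem: any rational root is an integer divisor of 88). Testing λ = 4:
  p(4) = 64 - 240 + 264 - 88 = 0  ✓
  Dividing out (λ - 4): p(λ) = (λ - 4)(λ² - 11λ + 22).
Step 3 — remaining eigenvalues from the quadratic λ² - 11λ + 22 = 0:
  Δ = 11² - 4·22 = 121 - 88 = 33,  λ = (11 ± √33)/2 = (11 ± 5.7446)/2 ≈ 8.3723 or 2.6277.
  Sorted: λ_1 = 8.3723,  λ_2 = 4,  λ_3 = 2.6277  (check: sum = 15 = tr ✓).

Step 4 — unit eigenvector for λ_1 ≈ 8.3723: v spans the null space of (Sigma - λ_1 I), whose rows are
  r_1 = (-5.3723, 1, 0),  r_2 = (1, -1.3723, -2),  r_3 = (0, -2, -3.3723).
  v is orthogonal to every row, so take v ∝ r_1 × r_2 = ((1)·(-2) - (0)·(-1.3723), (0)·(1) - (-5.3723)·(-2), (-5.3723)·(-1.3723) - (1)·(1)) ≈ (-2, -10.7446, 6.3723).
  Rescale (multiply by -1 so the first nonzero entry is positive): u = (2, 10.7446, -6.3723).
  ||u|| = √((2)² + (10.7446)² + (-6.3723)²) = √(160.0516) ≈ 12.6511,  v_1 = u/||u|| ≈ (0.1581, 0.8493, -0.5037) (||v_1|| = 1).

λ_1 = 8.3723,  λ_2 = 4,  λ_3 = 2.6277;  v_1 ≈ (0.1581, 0.8493, -0.5037)


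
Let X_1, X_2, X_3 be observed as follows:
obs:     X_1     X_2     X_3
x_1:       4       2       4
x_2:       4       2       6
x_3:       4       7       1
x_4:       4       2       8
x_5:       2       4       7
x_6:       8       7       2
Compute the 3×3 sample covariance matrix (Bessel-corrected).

Step 1 — column means:
  mean(X_1) = (4 + 4 + 4 + 4 + 2 + 8) / 6 = 26/6 = 4.3333
  mean(X_2) = (2 + 2 + 7 + 2 + 4 + 7) / 6 = 24/6 = 4
  mean(X_3) = (4 + 6 + 1 + 8 + 7 + 2) / 6 = 28/6 = 4.6667

Step 2 — sample covariance S[i,j] = (1/(n-1)) · Σ_k (x_{k,i} - mean_i) · (x_{k,j} - mean_j), with n-1 = 5.
  S[X_1,X_1] = ((-0.3333)·(-0.3333) + (-0.3333)·(-0.3333) + (-0.3333)·(-0.3333) + (-0.3333)·(-0.3333) + (-2.3333)·(-2.3333) + (3.6667)·(3.6667)) / 5 = 19.3333/5 = 3.8667
  S[X_1,X_2] = ((-0.3333)·(-2) + (-0.3333)·(-2) + (-0.3333)·(3) + (-0.3333)·(-2) + (-2.3333)·(0) + (3.6667)·(3)) / 5 = 12/5 = 2.4
  S[X_1,X_3] = ((-0.3333)·(-0.6667) + (-0.3333)·(1.3333) + (-0.3333)·(-3.6667) + (-0.3333)·(3.3333) + (-2.3333)·(2.3333) + (3.6667)·(-2.6667)) / 5 = -15.3333/5 = -3.0667
  S[X_2,X_2] = ((-2)·(-2) + (-2)·(-2) + (3)·(3) + (-2)·(-2) + (0)·(0) + (3)·(3)) / 5 = 30/5 = 6
  S[X_2,X_3] = ((-2)·(-0.6667) + (-2)·(1.3333) + (3)·(-3.6667) + (-2)·(3.3333) + (0)·(2.3333) + (3)·(-2.6667)) / 5 = -27/5 = -5.4
  S[X_3,X_3] = ((-0.6667)·(-0.6667) + (1.3333)·(1.3333) + (-3.6667)·(-3.6667) + (3.3333)·(3.3333) + (2.3333)·(2.3333) + (-2.6667)·(-2.6667)) / 5 = 39.3333/5 = 7.8667

S is symmetric (S[j,i] = S[i,j]). Assembling:

S = [[3.8667, 2.4, -3.0667],
 [2.4, 6, -5.4],
 [-3.0667, -5.4, 7.8667]]


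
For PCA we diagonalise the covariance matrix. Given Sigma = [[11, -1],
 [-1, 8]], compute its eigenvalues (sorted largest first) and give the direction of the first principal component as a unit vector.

Step 1 — characteristic polynomial of 2×2 Sigma:
  det(Sigma - λI) = λ² - trace · λ + det = 0.
  trace = 11 + 8 = 19, det = 11·8 - (-1)² = 87.
Step 2 — discriminant:
  Δ = trace² - 4·det = 361 - 348 = 13.
Step 3 — eigenvalues:
  λ = (trace ± √Δ)/2 = (19 ± 3.6056)/2,
  λ_1 = 11.3028,  λ_2 = 7.6972.

Step 4 — unit eigenvector for λ_1: solve (Sigma - λ_1 I)v = 0. First row:
  (11 - 11.3028)·v_x + (-1)·v_y = 0, i.e. (-0.3028)·v_x + (-1)·v_y = 0,
  so v ∝ (b, λ_1 - a) = (-1, 0.3028); multiply by -1 so the first entry is positive: u = (1, -0.3028).
  ||u|| = √((1)² + (-0.3028)²) = √(1.0917) ≈ 1.0448,
  v_1 = u/||u|| ≈ (0.9571, -0.2898) (||v_1|| = 1).

λ_1 = 11.3028,  λ_2 = 7.6972;  v_1 ≈ (0.9571, -0.2898)


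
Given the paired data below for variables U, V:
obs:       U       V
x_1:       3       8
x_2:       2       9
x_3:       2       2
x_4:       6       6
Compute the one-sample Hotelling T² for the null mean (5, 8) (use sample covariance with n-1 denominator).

Step 1 — sample mean vector:
  mean(U) = (3 + 2 + 2 + 6) / 4 = 13/4 = 3.25
  mean(V) = (8 + 9 + 2 + 6) / 4 = 25/4 = 6.25
  x̄ = (3.25, 6.25),  deviation x̄ - mu_0 = (3.25, 6.25) - (5, 8) = (-1.75, -1.75).

Step 2 — sample covariance matrix, S[i,j] = (1/(n-1)) · Σ_k (x_{k,i} - mean_i) · (x_{k,j} - mean_j), divisor n-1 = 3:
  S[U,U] = ((-0.25)·(-0.25) + (-1.25)·(-1.25) + (-1.25)·(-1.25) + (2.75)·(2.75)) / 3 = 10.75/3 = 3.5833
  S[U,V] = ((-0.25)·(1.75) + (-1.25)·(2.75) + (-1.25)·(-4.25) + (2.75)·(-0.25)) / 3 = 0.75/3 = 0.25
  S[V,V] = ((1.75)·(1.75) + (2.75)·(2.75) + (-4.25)·(-4.25) + (-0.25)·(-0.25)) / 3 = 28.75/3 = 9.5833
  S = [[3.5833, 0.25],
 [0.25, 9.5833]].

Step 3 — invert S. det(S) = 3.5833·9.5833 - (0.25)² = 34.2778.
  S^{-1} = (1/det) · [[d, -b], [-b, a]] = [[0.2796, -0.0073],
 [-0.0073, 0.1045]].

Step 4 — quadratic form (x̄ - mu_0)^T · S^{-1} · (x̄ - mu_0):
  S^{-1} · (x̄ - mu_0) = (-0.4765, -0.1702),
  (x̄ - mu_0)^T · [...] = (-1.75)·(-0.4765) + (-1.75)·(-0.1702) = 1.1317.

Step 5 — scale by n: T² = 4 · 1.1317 = 4.5267.

T² ≈ 4.5267


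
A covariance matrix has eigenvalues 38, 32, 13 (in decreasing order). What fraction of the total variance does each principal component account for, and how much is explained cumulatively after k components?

Step 1 — total variance = trace(Sigma) = Σ λ_i = 38 + 32 + 13 = 83.

Step 2 — fraction explained by component i = λ_i / Σ λ:
  PC1: 38/83 = 0.4578
  PC2: 32/83 = 0.3855
  PC3: 13/83 = 0.1566

Step 3 — cumulative fraction after k components = (λ_1 + ... + λ_k) / Σ λ:
  k = 1: 38/83 = 0.4578
  k = 2: (38 + 32)/83 = 70/83 = 0.8434
  k = 3: (38 + 32 + 13)/83 = 83/83 = 1

Summary (fraction, with percent):

explained: PC1 0.4578 (45.78%), PC2 0.3855 (38.55%), PC3 0.1566 (15.66%);  cumulative: 0.4578, 0.8434, 1


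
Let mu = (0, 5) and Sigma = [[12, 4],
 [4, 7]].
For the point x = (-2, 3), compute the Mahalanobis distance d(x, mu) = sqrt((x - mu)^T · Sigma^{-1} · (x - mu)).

Step 1 — centre the observation: (x - mu) = (-2, -2).

Step 2 — invert Sigma. det(Sigma) = 12·7 - (4)² = 68.
  Sigma^{-1} = (1/det) · [[d, -b], [-b, a]] = [[0.1029, -0.0588],
 [-0.0588, 0.1765]].

Step 3 — form the quadratic (x - mu)^T · Sigma^{-1} · (x - mu):
  Sigma^{-1} · (x - mu) = (-0.0882, -0.2353).
  (x - mu)^T · [Sigma^{-1} · (x - mu)] = (-2)·(-0.0882) + (-2)·(-0.2353) = 0.6471.

Step 4 — take square root: d = √(0.6471) ≈ 0.8044.

d(x, mu) = √(0.6471) ≈ 0.8044


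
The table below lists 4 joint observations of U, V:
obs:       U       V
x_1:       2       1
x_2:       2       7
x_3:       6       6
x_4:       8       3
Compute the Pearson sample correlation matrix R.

Step 1 — column means:
  mean(U) = (2 + 2 + 6 + 8) / 4 = 18/4 = 4.5
  mean(V) = (1 + 7 + 6 + 3) / 4 = 17/4 = 4.25

Step 2 — sample variances and covariances s[i,j] = (1/(n-1)) · Σ_k (x_{k,i} - mean_i) · (x_{k,j} - mean_j), with n-1 = 3:
  s[U,U] = ((-2.5)·(-2.5) + (-2.5)·(-2.5) + (1.5)·(1.5) + (3.5)·(3.5)) / 3 = 27/3 = 9
  s[U,V] = ((-2.5)·(-3.25) + (-2.5)·(2.75) + (1.5)·(1.75) + (3.5)·(-1.25)) / 3 = -0.5/3 = -0.1667
  s[V,V] = ((-3.25)·(-3.25) + (2.75)·(2.75) + (1.75)·(1.75) + (-1.25)·(-1.25)) / 3 = 22.75/3 = 7.5833
  Sample standard deviations s_i = √(s[i,i]):
  s(U) = √(9) = 3
  s(V) = √(7.5833) = 2.7538

Step 3 — r_{ij} = s_{ij} / (s_i · s_j):
  r[U,U] = 1 (diagonal).
  r[U,V] = -0.1667 / (3 · 2.7538) = -0.1667 / 8.2614 = -0.0202
  r[V,V] = 1 (diagonal).

R is symmetric with unit diagonal. Assembling:

R = [[1, -0.0202],
 [-0.0202, 1]]


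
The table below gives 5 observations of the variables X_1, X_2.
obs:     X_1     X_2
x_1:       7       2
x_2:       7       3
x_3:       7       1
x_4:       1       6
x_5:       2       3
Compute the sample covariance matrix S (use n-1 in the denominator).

Step 1 — column means:
  mean(X_1) = (7 + 7 + 7 + 1 + 2) / 5 = 24/5 = 4.8
  mean(X_2) = (2 + 3 + 1 + 6 + 3) / 5 = 15/5 = 3

Step 2 — sample covariance S[i,j] = (1/(n-1)) · Σ_k (x_{k,i} - mean_i) · (x_{k,j} - mean_j), with n-1 = 4.
  S[X_1,X_1] = ((2.2)·(2.2) + (2.2)·(2.2) + (2.2)·(2.2) + (-3.8)·(-3.8) + (-2.8)·(-2.8)) / 4 = 36.8/4 = 9.2
  S[X_1,X_2] = ((2.2)·(-1) + (2.2)·(0) + (2.2)·(-2) + (-3.8)·(3) + (-2.8)·(0)) / 4 = -18/4 = -4.5
  S[X_2,X_2] = ((-1)·(-1) + (0)·(0) + (-2)·(-2) + (3)·(3) + (0)·(0)) / 4 = 14/4 = 3.5

S is symmetric (S[j,i] = S[i,j]). Assembling:

S = [[9.2, -4.5],
 [-4.5, 3.5]]


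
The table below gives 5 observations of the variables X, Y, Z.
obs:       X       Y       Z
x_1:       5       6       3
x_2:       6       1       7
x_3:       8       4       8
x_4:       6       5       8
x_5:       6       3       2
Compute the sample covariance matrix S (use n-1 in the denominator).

Step 1 — column means:
  mean(X) = (5 + 6 + 8 + 6 + 6) / 5 = 31/5 = 6.2
  mean(Y) = (6 + 1 + 4 + 5 + 3) / 5 = 19/5 = 3.8
  mean(Z) = (3 + 7 + 8 + 8 + 2) / 5 = 28/5 = 5.6

Step 2 — sample covariance S[i,j] = (1/(n-1)) · Σ_k (x_{k,i} - mean_i) · (x_{k,j} - mean_j), with n-1 = 4.
  S[X,X] = ((-1.2)·(-1.2) + (-0.2)·(-0.2) + (1.8)·(1.8) + (-0.2)·(-0.2) + (-0.2)·(-0.2)) / 4 = 4.8/4 = 1.2
  S[X,Y] = ((-1.2)·(2.2) + (-0.2)·(-2.8) + (1.8)·(0.2) + (-0.2)·(1.2) + (-0.2)·(-0.8)) / 4 = -1.8/4 = -0.45
  S[X,Z] = ((-1.2)·(-2.6) + (-0.2)·(1.4) + (1.8)·(2.4) + (-0.2)·(2.4) + (-0.2)·(-3.6)) / 4 = 7.4/4 = 1.85
  S[Y,Y] = ((2.2)·(2.2) + (-2.8)·(-2.8) + (0.2)·(0.2) + (1.2)·(1.2) + (-0.8)·(-0.8)) / 4 = 14.8/4 = 3.7
  S[Y,Z] = ((2.2)·(-2.6) + (-2.8)·(1.4) + (0.2)·(2.4) + (1.2)·(2.4) + (-0.8)·(-3.6)) / 4 = -3.4/4 = -0.85
  S[Z,Z] = ((-2.6)·(-2.6) + (1.4)·(1.4) + (2.4)·(2.4) + (2.4)·(2.4) + (-3.6)·(-3.6)) / 4 = 33.2/4 = 8.3

S is symmetric (S[j,i] = S[i,j]). Assembling:

S = [[1.2, -0.45, 1.85],
 [-0.45, 3.7, -0.85],
 [1.85, -0.85, 8.3]]


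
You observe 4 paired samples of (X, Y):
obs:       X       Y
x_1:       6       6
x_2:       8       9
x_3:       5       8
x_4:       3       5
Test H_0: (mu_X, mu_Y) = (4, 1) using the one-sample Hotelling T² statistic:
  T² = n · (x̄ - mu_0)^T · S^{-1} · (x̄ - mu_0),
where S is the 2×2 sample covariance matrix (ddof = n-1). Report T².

Step 1 — sample mean vector:
  mean(X) = (6 + 8 + 5 + 3) / 4 = 22/4 = 5.5
  mean(Y) = (6 + 9 + 8 + 5) / 4 = 28/4 = 7
  x̄ = (5.5, 7),  deviation x̄ - mu_0 = (5.5, 7) - (4, 1) = (1.5, 6).

Step 2 — sample covariance matrix, S[i,j] = (1/(n-1)) · Σ_k (x_{k,i} - mean_i) · (x_{k,j} - mean_j), divisor n-1 = 3:
  S[X,X] = ((0.5)·(0.5) + (2.5)·(2.5) + (-0.5)·(-0.5) + (-2.5)·(-2.5)) / 3 = 13/3 = 4.3333
  S[X,Y] = ((0.5)·(-1) + (2.5)·(2) + (-0.5)·(1) + (-2.5)·(-2)) / 3 = 9/3 = 3
  S[Y,Y] = ((-1)·(-1) + (2)·(2) + (1)·(1) + (-2)·(-2)) / 3 = 10/3 = 3.3333
  S = [[4.3333, 3],
 [3, 3.3333]].

Step 3 — invert S. det(S) = 4.3333·3.3333 - (3)² = 5.4444.
  S^{-1} = (1/det) · [[d, -b], [-b, a]] = [[0.6122, -0.551],
 [-0.551, 0.7959]].

Step 4 — quadratic form (x̄ - mu_0)^T · S^{-1} · (x̄ - mu_0):
  S^{-1} · (x̄ - mu_0) = (-2.3878, 3.949),
  (x̄ - mu_0)^T · [...] = (1.5)·(-2.3878) + (6)·(3.949) = 20.1122.

Step 5 — scale by n: T² = 4 · 20.1122 = 80.449.

T² ≈ 80.449


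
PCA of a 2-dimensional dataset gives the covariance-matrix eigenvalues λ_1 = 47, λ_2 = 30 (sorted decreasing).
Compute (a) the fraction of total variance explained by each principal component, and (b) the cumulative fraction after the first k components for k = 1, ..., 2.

Step 1 — total variance = trace(Sigma) = Σ λ_i = 47 + 30 = 77.

Step 2 — fraction explained by component i = λ_i / Σ λ:
  PC1: 47/77 = 0.6104
  PC2: 30/77 = 0.3896

Step 3 — cumulative fraction after k components = (λ_1 + ... + λ_k) / Σ λ:
  k = 1: 47/77 = 0.6104
  k = 2: (47 + 30)/77 = 77/77 = 1

Summary (fraction, with percent):

explained: PC1 0.6104 (61.04%), PC2 0.3896 (38.96%);  cumulative: 0.6104, 1


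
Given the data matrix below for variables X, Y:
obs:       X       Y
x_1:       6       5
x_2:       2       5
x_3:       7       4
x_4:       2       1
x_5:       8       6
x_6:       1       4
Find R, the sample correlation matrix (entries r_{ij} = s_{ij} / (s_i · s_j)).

Step 1 — column means:
  mean(X) = (6 + 2 + 7 + 2 + 8 + 1) / 6 = 26/6 = 4.3333
  mean(Y) = (5 + 5 + 4 + 1 + 6 + 4) / 6 = 25/6 = 4.1667

Step 2 — sample variances and covariances s[i,j] = (1/(n-1)) · Σ_k (x_{k,i} - mean_i) · (x_{k,j} - mean_j), with n-1 = 5:
  s[X,X] = ((1.6667)·(1.6667) + (-2.3333)·(-2.3333) + (2.6667)·(2.6667) + (-2.3333)·(-2.3333) + (3.6667)·(3.6667) + (-3.3333)·(-3.3333)) / 5 = 45.3333/5 = 9.0667
  s[X,Y] = ((1.6667)·(0.8333) + (-2.3333)·(0.8333) + (2.6667)·(-0.1667) + (-2.3333)·(-3.1667) + (3.6667)·(1.8333) + (-3.3333)·(-0.1667)) / 5 = 13.6667/5 = 2.7333
  s[Y,Y] = ((0.8333)·(0.8333) + (0.8333)·(0.8333) + (-0.1667)·(-0.1667) + (-3.1667)·(-3.1667) + (1.8333)·(1.8333) + (-0.1667)·(-0.1667)) / 5 = 14.8333/5 = 2.9667
  Sample standard deviations s_i = √(s[i,i]):
  s(X) = √(9.0667) = 3.0111
  s(Y) = √(2.9667) = 1.7224

Step 3 — r_{ij} = s_{ij} / (s_i · s_j):
  r[X,X] = 1 (diagonal).
  r[X,Y] = 2.7333 / (3.0111 · 1.7224) = 2.7333 / 5.1863 = 0.527
  r[Y,Y] = 1 (diagonal).

R is symmetric with unit diagonal. Assembling:

R = [[1, 0.527],
 [0.527, 1]]


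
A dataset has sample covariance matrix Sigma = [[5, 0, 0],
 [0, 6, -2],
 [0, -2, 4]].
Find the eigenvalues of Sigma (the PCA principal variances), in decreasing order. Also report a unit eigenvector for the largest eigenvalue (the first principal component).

Step 1 — characteristic polynomial p(λ) = det(λI - Sigma) = λ³ - tr·λ² + c_1·λ - det, where tr = trace, c_1 = sum of the principal 2×2 minors, det = det(Sigma):
  tr = 5 + 6 + 4 = 15,
  c_1 = (5·6 - (0)²) + (5·4 - (0)²) + (6·4 - (-2)²) = 30 + 20 + 20 = 70,
  det = 5·(6·4 - (-2)²) - (0)·((0)·4 - (-2)·(0)) + (0)·((0)·(-2) - 6·(0)) = 5·(20) - (0)·(0) + (0)·(0) = 100.
  So p(λ) = λ³ - 15λ² + 70λ - 100.
Step 2 — look for an integer root (rational root theorem: any rational root is an integer divisor of 100). Testing λ = 5:
  p(5) = 125 - 375 + 350 - 100 = 0  ✓
  Dividing out (λ - 5): p(λ) = (λ - 5)(λ² - 10λ + 20).
Step 3 — remaining eigenvalues from the quadratic λ² - 10λ + 20 = 0:
  Δ = 10² - 4·20 = 100 - 80 = 20,  λ = (10 ± √20)/2 = (10 ± 4.4721)/2 ≈ 7.2361 or 2.7639.
  Sorted: λ_1 = 7.2361,  λ_2 = 5,  λ_3 = 2.7639  (check: sum = 15 = tr ✓).

Step 4 — unit eigenvector for λ_1 ≈ 7.2361: v spans the null space of (Sigma - λ_1 I), whose rows are
  r_1 = (-2.2361, 0, 0),  r_2 = (0, -1.2361, -2),  r_3 = (0, -2, -3.2361).
  v is orthogonal to every row, so take v ∝ r_1 × r_2 = ((0)·(-2) - (0)·(-1.2361), (0)·(0) - (-2.2361)·(-2), (-2.2361)·(-1.2361) - (0)·(0)) ≈ (0, -4.4721, 2.7639).
  Rescale (multiply by -1 so the first nonzero entry is positive): u = (0, 4.4721, -2.7639).
  ||u|| = √((0)² + (4.4721)² + (-2.7639)²) = √(27.6393) ≈ 5.2573,  v_1 = u/||u|| ≈ (0, 0.8507, -0.5257) (||v_1|| = 1).

λ_1 = 7.2361,  λ_2 = 5,  λ_3 = 2.7639;  v_1 ≈ (0, 0.8507, -0.5257)


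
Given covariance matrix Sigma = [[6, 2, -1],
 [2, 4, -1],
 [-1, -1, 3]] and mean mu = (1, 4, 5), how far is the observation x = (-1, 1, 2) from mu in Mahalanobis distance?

Step 1 — centre the observation: (x - mu) = (-2, -3, -3).

Step 2 — invert Sigma (cofactor / det for 3×3, or solve directly):
  Sigma^{-1} = [[0.2037, -0.0926, 0.037],
 [-0.0926, 0.3148, 0.0741],
 [0.037, 0.0741, 0.3704]].

Step 3 — form the quadratic (x - mu)^T · Sigma^{-1} · (x - mu):
  Sigma^{-1} · (x - mu) = (-0.2407, -0.9815, -1.4074).
  (x - mu)^T · [Sigma^{-1} · (x - mu)] = (-2)·(-0.2407) + (-3)·(-0.9815) + (-3)·(-1.4074) = 7.6481.

Step 4 — take square root: d = √(7.6481) ≈ 2.7655.

d(x, mu) = √(7.6481) ≈ 2.7655


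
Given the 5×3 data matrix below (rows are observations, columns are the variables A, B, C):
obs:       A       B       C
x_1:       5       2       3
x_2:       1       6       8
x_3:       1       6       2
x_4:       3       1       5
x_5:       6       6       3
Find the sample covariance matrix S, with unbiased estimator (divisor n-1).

Step 1 — column means:
  mean(A) = (5 + 1 + 1 + 3 + 6) / 5 = 16/5 = 3.2
  mean(B) = (2 + 6 + 6 + 1 + 6) / 5 = 21/5 = 4.2
  mean(C) = (3 + 8 + 2 + 5 + 3) / 5 = 21/5 = 4.2

Step 2 — sample covariance S[i,j] = (1/(n-1)) · Σ_k (x_{k,i} - mean_i) · (x_{k,j} - mean_j), with n-1 = 4.
  S[A,A] = ((1.8)·(1.8) + (-2.2)·(-2.2) + (-2.2)·(-2.2) + (-0.2)·(-0.2) + (2.8)·(2.8)) / 4 = 20.8/4 = 5.2
  S[A,B] = ((1.8)·(-2.2) + (-2.2)·(1.8) + (-2.2)·(1.8) + (-0.2)·(-3.2) + (2.8)·(1.8)) / 4 = -6.2/4 = -1.55
  S[A,C] = ((1.8)·(-1.2) + (-2.2)·(3.8) + (-2.2)·(-2.2) + (-0.2)·(0.8) + (2.8)·(-1.2)) / 4 = -9.2/4 = -2.3
  S[B,B] = ((-2.2)·(-2.2) + (1.8)·(1.8) + (1.8)·(1.8) + (-3.2)·(-3.2) + (1.8)·(1.8)) / 4 = 24.8/4 = 6.2
  S[B,C] = ((-2.2)·(-1.2) + (1.8)·(3.8) + (1.8)·(-2.2) + (-3.2)·(0.8) + (1.8)·(-1.2)) / 4 = 0.8/4 = 0.2
  S[C,C] = ((-1.2)·(-1.2) + (3.8)·(3.8) + (-2.2)·(-2.2) + (0.8)·(0.8) + (-1.2)·(-1.2)) / 4 = 22.8/4 = 5.7

S is symmetric (S[j,i] = S[i,j]). Assembling:

S = [[5.2, -1.55, -2.3],
 [-1.55, 6.2, 0.2],
 [-2.3, 0.2, 5.7]]


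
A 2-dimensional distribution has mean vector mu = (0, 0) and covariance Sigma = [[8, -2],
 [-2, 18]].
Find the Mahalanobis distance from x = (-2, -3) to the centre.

Step 1 — centre the observation: (x - mu) = (-2, -3).

Step 2 — invert Sigma. det(Sigma) = 8·18 - (-2)² = 140.
  Sigma^{-1} = (1/det) · [[d, -b], [-b, a]] = [[0.1286, 0.0143],
 [0.0143, 0.0571]].

Step 3 — form the quadratic (x - mu)^T · Sigma^{-1} · (x - mu):
  Sigma^{-1} · (x - mu) = (-0.3, -0.2).
  (x - mu)^T · [Sigma^{-1} · (x - mu)] = (-2)·(-0.3) + (-3)·(-0.2) = 1.2.

Step 4 — take square root: d = √(1.2) ≈ 1.0954.

d(x, mu) = √(1.2) ≈ 1.0954


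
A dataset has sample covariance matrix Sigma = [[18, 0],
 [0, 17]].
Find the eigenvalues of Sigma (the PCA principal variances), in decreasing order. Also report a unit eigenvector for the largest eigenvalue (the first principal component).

Step 1 — characteristic polynomial of 2×2 Sigma:
  det(Sigma - λI) = λ² - trace · λ + det = 0.
  trace = 18 + 17 = 35, det = 18·17 - (0)² = 306.
Step 2 — discriminant:
  Δ = trace² - 4·det = 1225 - 1224 = 1.
Step 3 — eigenvalues:
  λ = (trace ± √Δ)/2 = (35 ± 1)/2,
  λ_1 = 18,  λ_2 = 17.

Step 4 — unit eigenvector for λ_1: Sigma is diagonal, so its eigenvectors are the coordinate axes. λ_1 = 18 is the diagonal entry on the first coordinate axis, hence
  v_1 = (1, 0) (||v_1|| = 1).

λ_1 = 18,  λ_2 = 17;  v_1 ≈ (1, 0)


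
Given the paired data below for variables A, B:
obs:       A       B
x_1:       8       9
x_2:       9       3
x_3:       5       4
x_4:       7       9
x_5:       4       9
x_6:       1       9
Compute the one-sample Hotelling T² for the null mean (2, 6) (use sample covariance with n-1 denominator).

Step 1 — sample mean vector:
  mean(A) = (8 + 9 + 5 + 7 + 4 + 1) / 6 = 34/6 = 5.6667
  mean(B) = (9 + 3 + 4 + 9 + 9 + 9) / 6 = 43/6 = 7.1667
  x̄ = (5.6667, 7.1667),  deviation x̄ - mu_0 = (5.6667, 7.1667) - (2, 6) = (3.6667, 1.1667).

Step 2 — sample covariance matrix, S[i,j] = (1/(n-1)) · Σ_k (x_{k,i} - mean_i) · (x_{k,j} - mean_j), divisor n-1 = 5:
  S[A,A] = ((2.3333)·(2.3333) + (3.3333)·(3.3333) + (-0.6667)·(-0.6667) + (1.3333)·(1.3333) + (-1.6667)·(-1.6667) + (-4.6667)·(-4.6667)) / 5 = 43.3333/5 = 8.6667
  S[A,B] = ((2.3333)·(1.8333) + (3.3333)·(-4.1667) + (-0.6667)·(-3.1667) + (1.3333)·(1.8333) + (-1.6667)·(1.8333) + (-4.6667)·(1.8333)) / 5 = -16.6667/5 = -3.3333
  S[B,B] = ((1.8333)·(1.8333) + (-4.1667)·(-4.1667) + (-3.1667)·(-3.1667) + (1.8333)·(1.8333) + (1.8333)·(1.8333) + (1.8333)·(1.8333)) / 5 = 40.8333/5 = 8.1667
  S = [[8.6667, -3.3333],
 [-3.3333, 8.1667]].

Step 3 — invert S. det(S) = 8.6667·8.1667 - (-3.3333)² = 59.6667.
  S^{-1} = (1/det) · [[d, -b], [-b, a]] = [[0.1369, 0.0559],
 [0.0559, 0.1453]].

Step 4 — quadratic form (x̄ - mu_0)^T · S^{-1} · (x̄ - mu_0):
  S^{-1} · (x̄ - mu_0) = (0.567, 0.3743),
  (x̄ - mu_0)^T · [...] = (3.6667)·(0.567) + (1.1667)·(0.3743) = 2.5158.

Step 5 — scale by n: T² = 6 · 2.5158 = 15.095.

T² ≈ 15.095


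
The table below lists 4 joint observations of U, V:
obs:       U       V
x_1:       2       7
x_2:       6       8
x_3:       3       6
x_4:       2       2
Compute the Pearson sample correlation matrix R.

Step 1 — column means:
  mean(U) = (2 + 6 + 3 + 2) / 4 = 13/4 = 3.25
  mean(V) = (7 + 8 + 6 + 2) / 4 = 23/4 = 5.75

Step 2 — sample variances and covariances s[i,j] = (1/(n-1)) · Σ_k (x_{k,i} - mean_i) · (x_{k,j} - mean_j), with n-1 = 3:
  s[U,U] = ((-1.25)·(-1.25) + (2.75)·(2.75) + (-0.25)·(-0.25) + (-1.25)·(-1.25)) / 3 = 10.75/3 = 3.5833
  s[U,V] = ((-1.25)·(1.25) + (2.75)·(2.25) + (-0.25)·(0.25) + (-1.25)·(-3.75)) / 3 = 9.25/3 = 3.0833
  s[V,V] = ((1.25)·(1.25) + (2.25)·(2.25) + (0.25)·(0.25) + (-3.75)·(-3.75)) / 3 = 20.75/3 = 6.9167
  Sample standard deviations s_i = √(s[i,i]):
  s(U) = √(3.5833) = 1.893
  s(V) = √(6.9167) = 2.63

Step 3 — r_{ij} = s_{ij} / (s_i · s_j):
  r[U,U] = 1 (diagonal).
  r[U,V] = 3.0833 / (1.893 · 2.63) = 3.0833 / 4.9784 = 0.6193
  r[V,V] = 1 (diagonal).

R is symmetric with unit diagonal. Assembling:

R = [[1, 0.6193],
 [0.6193, 1]]


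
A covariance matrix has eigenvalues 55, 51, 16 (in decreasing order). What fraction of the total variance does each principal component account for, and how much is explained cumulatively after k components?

Step 1 — total variance = trace(Sigma) = Σ λ_i = 55 + 51 + 16 = 122.

Step 2 — fraction explained by component i = λ_i / Σ λ:
  PC1: 55/122 = 0.4508
  PC2: 51/122 = 0.418
  PC3: 16/122 = 0.1311

Step 3 — cumulative fraction after k components = (λ_1 + ... + λ_k) / Σ λ:
  k = 1: 55/122 = 0.4508
  k = 2: (55 + 51)/122 = 106/122 = 0.8689
  k = 3: (55 + 51 + 16)/122 = 122/122 = 1

Summary (fraction, with percent):

explained: PC1 0.4508 (45.08%), PC2 0.418 (41.8%), PC3 0.1311 (13.11%);  cumulative: 0.4508, 0.8689, 1


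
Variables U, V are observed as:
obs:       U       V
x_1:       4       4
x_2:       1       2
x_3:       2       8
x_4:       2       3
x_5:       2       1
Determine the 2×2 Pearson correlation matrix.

Step 1 — column means:
  mean(U) = (4 + 1 + 2 + 2 + 2) / 5 = 11/5 = 2.2
  mean(V) = (4 + 2 + 8 + 3 + 1) / 5 = 18/5 = 3.6

Step 2 — sample variances and covariances s[i,j] = (1/(n-1)) · Σ_k (x_{k,i} - mean_i) · (x_{k,j} - mean_j), with n-1 = 4:
  s[U,U] = ((1.8)·(1.8) + (-1.2)·(-1.2) + (-0.2)·(-0.2) + (-0.2)·(-0.2) + (-0.2)·(-0.2)) / 4 = 4.8/4 = 1.2
  s[U,V] = ((1.8)·(0.4) + (-1.2)·(-1.6) + (-0.2)·(4.4) + (-0.2)·(-0.6) + (-0.2)·(-2.6)) / 4 = 2.4/4 = 0.6
  s[V,V] = ((0.4)·(0.4) + (-1.6)·(-1.6) + (4.4)·(4.4) + (-0.6)·(-0.6) + (-2.6)·(-2.6)) / 4 = 29.2/4 = 7.3
  Sample standard deviations s_i = √(s[i,i]):
  s(U) = √(1.2) = 1.0954
  s(V) = √(7.3) = 2.7019

Step 3 — r_{ij} = s_{ij} / (s_i · s_j):
  r[U,U] = 1 (diagonal).
  r[U,V] = 0.6 / (1.0954 · 2.7019) = 0.6 / 2.9597 = 0.2027
  r[V,V] = 1 (diagonal).

R is symmetric with unit diagonal. Assembling:

R = [[1, 0.2027],
 [0.2027, 1]]


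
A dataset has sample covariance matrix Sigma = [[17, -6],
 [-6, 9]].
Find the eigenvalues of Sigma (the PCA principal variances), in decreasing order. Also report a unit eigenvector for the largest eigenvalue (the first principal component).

Step 1 — characteristic polynomial of 2×2 Sigma:
  det(Sigma - λI) = λ² - trace · λ + det = 0.
  trace = 17 + 9 = 26, det = 17·9 - (-6)² = 117.
Step 2 — discriminant:
  Δ = trace² - 4·det = 676 - 468 = 208.
Step 3 — eigenvalues:
  λ = (trace ± √Δ)/2 = (26 ± 14.4222)/2,
  λ_1 = 20.2111,  λ_2 = 5.7889.

Step 4 — unit eigenvector for λ_1: solve (Sigma - λ_1 I)v = 0. First row:
  (17 - 20.2111)·v_x + (-6)·v_y = 0, i.e. (-3.2111)·v_x + (-6)·v_y = 0,
  so v ∝ (b, λ_1 - a) = (-6, 3.2111); multiply by -1 so the first entry is positive: u = (6, -3.2111).
  ||u|| = √((6)² + (-3.2111)²) = √(46.3112) ≈ 6.8052,
  v_1 = u/||u|| ≈ (0.8817, -0.4719) (||v_1|| = 1).

λ_1 = 20.2111,  λ_2 = 5.7889;  v_1 ≈ (0.8817, -0.4719)


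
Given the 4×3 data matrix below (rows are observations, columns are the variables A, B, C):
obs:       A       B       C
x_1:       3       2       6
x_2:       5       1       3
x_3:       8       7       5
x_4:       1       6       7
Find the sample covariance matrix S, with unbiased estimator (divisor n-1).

Step 1 — column means:
  mean(A) = (3 + 5 + 8 + 1) / 4 = 17/4 = 4.25
  mean(B) = (2 + 1 + 7 + 6) / 4 = 16/4 = 4
  mean(C) = (6 + 3 + 5 + 7) / 4 = 21/4 = 5.25

Step 2 — sample covariance S[i,j] = (1/(n-1)) · Σ_k (x_{k,i} - mean_i) · (x_{k,j} - mean_j), with n-1 = 3.
  S[A,A] = ((-1.25)·(-1.25) + (0.75)·(0.75) + (3.75)·(3.75) + (-3.25)·(-3.25)) / 3 = 26.75/3 = 8.9167
  S[A,B] = ((-1.25)·(-2) + (0.75)·(-3) + (3.75)·(3) + (-3.25)·(2)) / 3 = 5/3 = 1.6667
  S[A,C] = ((-1.25)·(0.75) + (0.75)·(-2.25) + (3.75)·(-0.25) + (-3.25)·(1.75)) / 3 = -9.25/3 = -3.0833
  S[B,B] = ((-2)·(-2) + (-3)·(-3) + (3)·(3) + (2)·(2)) / 3 = 26/3 = 8.6667
  S[B,C] = ((-2)·(0.75) + (-3)·(-2.25) + (3)·(-0.25) + (2)·(1.75)) / 3 = 8/3 = 2.6667
  S[C,C] = ((0.75)·(0.75) + (-2.25)·(-2.25) + (-0.25)·(-0.25) + (1.75)·(1.75)) / 3 = 8.75/3 = 2.9167

S is symmetric (S[j,i] = S[i,j]). Assembling:

S = [[8.9167, 1.6667, -3.0833],
 [1.6667, 8.6667, 2.6667],
 [-3.0833, 2.6667, 2.9167]]


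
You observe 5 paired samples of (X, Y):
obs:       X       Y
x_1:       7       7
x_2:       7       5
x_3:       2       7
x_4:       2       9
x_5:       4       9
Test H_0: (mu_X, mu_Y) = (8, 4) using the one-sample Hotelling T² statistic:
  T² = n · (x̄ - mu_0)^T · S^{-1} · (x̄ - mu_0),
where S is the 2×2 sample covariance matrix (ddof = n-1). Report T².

Step 1 — sample mean vector:
  mean(X) = (7 + 7 + 2 + 2 + 4) / 5 = 22/5 = 4.4
  mean(Y) = (7 + 5 + 7 + 9 + 9) / 5 = 37/5 = 7.4
  x̄ = (4.4, 7.4),  deviation x̄ - mu_0 = (4.4, 7.4) - (8, 4) = (-3.6, 3.4).

Step 2 — sample covariance matrix, S[i,j] = (1/(n-1)) · Σ_k (x_{k,i} - mean_i) · (x_{k,j} - mean_j), divisor n-1 = 4:
  S[X,X] = ((2.6)·(2.6) + (2.6)·(2.6) + (-2.4)·(-2.4) + (-2.4)·(-2.4) + (-0.4)·(-0.4)) / 4 = 25.2/4 = 6.3
  S[X,Y] = ((2.6)·(-0.4) + (2.6)·(-2.4) + (-2.4)·(-0.4) + (-2.4)·(1.6) + (-0.4)·(1.6)) / 4 = -10.8/4 = -2.7
  S[Y,Y] = ((-0.4)·(-0.4) + (-2.4)·(-2.4) + (-0.4)·(-0.4) + (1.6)·(1.6) + (1.6)·(1.6)) / 4 = 11.2/4 = 2.8
  S = [[6.3, -2.7],
 [-2.7, 2.8]].

Step 3 — invert S. det(S) = 6.3·2.8 - (-2.7)² = 10.35.
  S^{-1} = (1/det) · [[d, -b], [-b, a]] = [[0.2705, 0.2609],
 [0.2609, 0.6087]].

Step 4 — quadratic form (x̄ - mu_0)^T · S^{-1} · (x̄ - mu_0):
  S^{-1} · (x̄ - mu_0) = (-0.087, 1.1304),
  (x̄ - mu_0)^T · [...] = (-3.6)·(-0.087) + (3.4)·(1.1304) = 4.1565.

Step 5 — scale by n: T² = 5 · 4.1565 = 20.7826.

T² ≈ 20.7826


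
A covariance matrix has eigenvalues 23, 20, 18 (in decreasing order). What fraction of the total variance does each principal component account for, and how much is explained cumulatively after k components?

Step 1 — total variance = trace(Sigma) = Σ λ_i = 23 + 20 + 18 = 61.

Step 2 — fraction explained by component i = λ_i / Σ λ:
  PC1: 23/61 = 0.377
  PC2: 20/61 = 0.3279
  PC3: 18/61 = 0.2951

Step 3 — cumulative fraction after k components = (λ_1 + ... + λ_k) / Σ λ:
  k = 1: 23/61 = 0.377
  k = 2: (23 + 20)/61 = 43/61 = 0.7049
  k = 3: (23 + 20 + 18)/61 = 61/61 = 1

Summary (fraction, with percent):

explained: PC1 0.377 (37.7%), PC2 0.3279 (32.79%), PC3 0.2951 (29.51%);  cumulative: 0.377, 0.7049, 1


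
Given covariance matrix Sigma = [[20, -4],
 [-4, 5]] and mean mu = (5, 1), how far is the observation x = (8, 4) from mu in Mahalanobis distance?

Step 1 — centre the observation: (x - mu) = (3, 3).

Step 2 — invert Sigma. det(Sigma) = 20·5 - (-4)² = 84.
  Sigma^{-1} = (1/det) · [[d, -b], [-b, a]] = [[0.0595, 0.0476],
 [0.0476, 0.2381]].

Step 3 — form the quadratic (x - mu)^T · Sigma^{-1} · (x - mu):
  Sigma^{-1} · (x - mu) = (0.3214, 0.8571).
  (x - mu)^T · [Sigma^{-1} · (x - mu)] = (3)·(0.3214) + (3)·(0.8571) = 3.5357.

Step 4 — take square root: d = √(3.5357) ≈ 1.8803.

d(x, mu) = √(3.5357) ≈ 1.8803


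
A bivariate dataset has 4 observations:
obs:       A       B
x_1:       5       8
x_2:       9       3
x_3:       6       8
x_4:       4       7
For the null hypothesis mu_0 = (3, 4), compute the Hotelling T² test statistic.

Step 1 — sample mean vector:
  mean(A) = (5 + 9 + 6 + 4) / 4 = 24/4 = 6
  mean(B) = (8 + 3 + 8 + 7) / 4 = 26/4 = 6.5
  x̄ = (6, 6.5),  deviation x̄ - mu_0 = (6, 6.5) - (3, 4) = (3, 2.5).

Step 2 — sample covariance matrix, S[i,j] = (1/(n-1)) · Σ_k (x_{k,i} - mean_i) · (x_{k,j} - mean_j), divisor n-1 = 3:
  S[A,A] = ((-1)·(-1) + (3)·(3) + (0)·(0) + (-2)·(-2)) / 3 = 14/3 = 4.6667
  S[A,B] = ((-1)·(1.5) + (3)·(-3.5) + (0)·(1.5) + (-2)·(0.5)) / 3 = -13/3 = -4.3333
  S[B,B] = ((1.5)·(1.5) + (-3.5)·(-3.5) + (1.5)·(1.5) + (0.5)·(0.5)) / 3 = 17/3 = 5.6667
  S = [[4.6667, -4.3333],
 [-4.3333, 5.6667]].

Step 3 — invert S. det(S) = 4.6667·5.6667 - (-4.3333)² = 7.6667.
  S^{-1} = (1/det) · [[d, -b], [-b, a]] = [[0.7391, 0.5652],
 [0.5652, 0.6087]].

Step 4 — quadratic form (x̄ - mu_0)^T · S^{-1} · (x̄ - mu_0):
  S^{-1} · (x̄ - mu_0) = (3.6304, 3.2174),
  (x̄ - mu_0)^T · [...] = (3)·(3.6304) + (2.5)·(3.2174) = 18.9348.

Step 5 — scale by n: T² = 4 · 18.9348 = 75.7391.

T² ≈ 75.7391


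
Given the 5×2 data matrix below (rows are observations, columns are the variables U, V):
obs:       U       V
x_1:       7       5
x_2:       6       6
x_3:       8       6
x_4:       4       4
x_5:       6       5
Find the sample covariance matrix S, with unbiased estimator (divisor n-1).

Step 1 — column means:
  mean(U) = (7 + 6 + 8 + 4 + 6) / 5 = 31/5 = 6.2
  mean(V) = (5 + 6 + 6 + 4 + 5) / 5 = 26/5 = 5.2

Step 2 — sample covariance S[i,j] = (1/(n-1)) · Σ_k (x_{k,i} - mean_i) · (x_{k,j} - mean_j), with n-1 = 4.
  S[U,U] = ((0.8)·(0.8) + (-0.2)·(-0.2) + (1.8)·(1.8) + (-2.2)·(-2.2) + (-0.2)·(-0.2)) / 4 = 8.8/4 = 2.2
  S[U,V] = ((0.8)·(-0.2) + (-0.2)·(0.8) + (1.8)·(0.8) + (-2.2)·(-1.2) + (-0.2)·(-0.2)) / 4 = 3.8/4 = 0.95
  S[V,V] = ((-0.2)·(-0.2) + (0.8)·(0.8) + (0.8)·(0.8) + (-1.2)·(-1.2) + (-0.2)·(-0.2)) / 4 = 2.8/4 = 0.7

S is symmetric (S[j,i] = S[i,j]). Assembling:

S = [[2.2, 0.95],
 [0.95, 0.7]]


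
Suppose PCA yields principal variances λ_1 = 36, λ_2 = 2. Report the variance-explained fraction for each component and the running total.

Step 1 — total variance = trace(Sigma) = Σ λ_i = 36 + 2 = 38.

Step 2 — fraction explained by component i = λ_i / Σ λ:
  PC1: 36/38 = 0.9474
  PC2: 2/38 = 0.0526

Step 3 — cumulative fraction after k components = (λ_1 + ... + λ_k) / Σ λ:
  k = 1: 36/38 = 0.9474
  k = 2: (36 + 2)/38 = 38/38 = 1

Summary (fraction, with percent):

explained: PC1 0.9474 (94.74%), PC2 0.0526 (5.26%);  cumulative: 0.9474, 1
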